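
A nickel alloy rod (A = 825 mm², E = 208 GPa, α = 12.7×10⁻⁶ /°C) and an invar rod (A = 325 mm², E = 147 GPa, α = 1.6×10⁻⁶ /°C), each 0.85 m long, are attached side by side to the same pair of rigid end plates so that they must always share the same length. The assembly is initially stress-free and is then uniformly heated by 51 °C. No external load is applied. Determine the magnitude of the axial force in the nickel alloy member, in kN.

Both members must finish at the same length. With the larger α, the nickel alloy tends to over-expand; the plates restrain it, putting the nickel alloy in compression and the invar in tension. With no external load the two internal forces are equal and opposite, magnitude P.
Compatibility of the two members (thermal + elastic change equal): (α₁ − α₂)ΔT = P·[1/(A₁E₁) + 1/(A₂E₂)].
|α₁ − α₂|·ΔT = 11.1×10⁻⁶ × 51 = 0.0005661.
1/(A₁E₁) + 1/(A₂E₂) = 1/(825×208×10³) + 1/(325×147×10³) = 2.676×10⁻⁸ N⁻¹.
P = 0.0005661 / 2.676×10⁻⁸ = 21160 N = 21.16 kN.

P ≈ 21.2 kN (compressive in the nickel alloy)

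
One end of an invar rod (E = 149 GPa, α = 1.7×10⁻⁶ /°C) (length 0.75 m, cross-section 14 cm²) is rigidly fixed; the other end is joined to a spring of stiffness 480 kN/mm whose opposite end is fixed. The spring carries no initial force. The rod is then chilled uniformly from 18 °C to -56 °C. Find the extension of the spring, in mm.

The unrestrained thermal change is αΔT L = 1.7×10⁻⁶ × 74 × 750 = 0.09435 mm.
With a force P in the spring, the elastic change of the rod is PL/(AE) and that of the spring is P/k; compatibility requires their sum to equal δ_free.
So P = δ_free / [L/(AE) + 1/k] = 0.09435 / [ 750/(1400×149×10³) + 1/(480×10³) ].
P = 0.09435 / 5.679×10⁻⁶ = 16610 N.
Spring extension = P/k = 16610/(480×10³) = 0.03461 mm.

δ ≈ 0.0346 mm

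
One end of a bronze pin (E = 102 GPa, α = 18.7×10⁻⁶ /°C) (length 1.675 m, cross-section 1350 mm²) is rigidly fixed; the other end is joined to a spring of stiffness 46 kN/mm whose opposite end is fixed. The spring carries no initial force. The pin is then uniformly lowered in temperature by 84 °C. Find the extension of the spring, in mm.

δ ≈ 1.69 mm

If the spring were absent the pin would shorten by αΔT L = 18.7×10⁻⁶ × 84 × 1675 = 2.631 mm.
With a force P in the spring, the elastic change of the pin is PL/(AE) and that of the spring is P/k; compatibility requires their sum to equal δ_free.
So P = δ_free / [L/(AE) + 1/k] = 2.631 / [ 1675/(1350×102×10³) + 1/(46×10³) ].
P = 2.631 / 3.39×10⁻⁵ = 77610 N.
Spring extension = P/k = 77610/(46×10³) = 1.687 mm.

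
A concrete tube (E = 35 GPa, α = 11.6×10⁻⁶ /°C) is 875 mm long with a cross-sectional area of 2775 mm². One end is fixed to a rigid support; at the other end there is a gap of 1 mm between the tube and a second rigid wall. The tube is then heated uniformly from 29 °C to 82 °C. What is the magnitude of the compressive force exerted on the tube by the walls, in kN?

Unrestrained expansion: δ_free = αΔT L = 11.6×10⁻⁶ × 53 × 875 = 0.538 mm.
This is smaller than the 1 mm clearance, so the tube expands freely without reaching the stop — the stress is zero.

P ≈ 0 kN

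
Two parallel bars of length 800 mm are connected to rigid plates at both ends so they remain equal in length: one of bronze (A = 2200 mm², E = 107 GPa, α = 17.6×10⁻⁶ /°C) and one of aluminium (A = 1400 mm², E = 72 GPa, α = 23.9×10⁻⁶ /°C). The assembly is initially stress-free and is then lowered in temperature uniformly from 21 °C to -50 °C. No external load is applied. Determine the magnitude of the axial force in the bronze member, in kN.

Equilibrium of a rigid end plate with no external load gives equal and opposite internal forces ±P in the two members. Since α_{aluminium} > α_{bronze}, cooling drives the aluminium into tension and the bronze into compression.
Equating the net (thermal + elastic) strains gives |α₁ − α₂|·ΔT = P·[1/(A₁E₁) + 1/(A₂E₂)].
|α₁ − α₂|·ΔT = 6.3×10⁻⁶ × 71 = 0.0004473.
1/(A₁E₁) + 1/(A₂E₂) = 1/(2200×107×10³) + 1/(1400×72×10³) = 1.417×10⁻⁸ N⁻¹.
P = 0.0004473 / 1.417×10⁻⁸ = 31570 N = 31.57 kN.

P ≈ 31.6 kN (compressive in the bronze)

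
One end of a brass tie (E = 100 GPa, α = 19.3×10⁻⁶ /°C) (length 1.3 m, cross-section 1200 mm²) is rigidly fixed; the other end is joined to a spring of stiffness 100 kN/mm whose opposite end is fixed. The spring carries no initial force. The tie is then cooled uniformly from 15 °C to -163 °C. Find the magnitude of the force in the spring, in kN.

Free thermal contraction: δ_free = αΔT L = 19.3×10⁻⁶ × 178 × 1300 = 4.466 mm.
Let P be the tensile force in the spring. The tie extends elastically by PL/(AE) and the spring stretches by P/k; together these equal δ_free.
So P = δ_free / [L/(AE) + 1/k] = 4.466 / [ 1300/(1200×100×10³) + 1/(100×10³) ].
P = 4.466 / 2.083×10⁻⁵ = 214400 N.

P ≈ 214 kN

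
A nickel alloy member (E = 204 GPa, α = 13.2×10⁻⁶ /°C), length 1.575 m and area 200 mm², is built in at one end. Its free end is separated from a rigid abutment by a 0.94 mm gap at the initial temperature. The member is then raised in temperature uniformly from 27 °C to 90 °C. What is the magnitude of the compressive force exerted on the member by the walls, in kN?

If the wall were absent the member would grow by αΔT L = 13.2×10⁻⁶ × 63 × 1575 = 1.31 mm.
After closing the 0.94 mm clearance, 1.31 − 0.94 = 0.3698 mm of expansion remains to be suppressed by the wall.
Compatibility: PL/(AE) = 0.3698 mm, so σ = P/A = E × (0.3698/1575) = 47.89 MPa.
Force on the wall = σA = 47.89 × 200 mm² = 9.579 kN.

P ≈ 9.58 kN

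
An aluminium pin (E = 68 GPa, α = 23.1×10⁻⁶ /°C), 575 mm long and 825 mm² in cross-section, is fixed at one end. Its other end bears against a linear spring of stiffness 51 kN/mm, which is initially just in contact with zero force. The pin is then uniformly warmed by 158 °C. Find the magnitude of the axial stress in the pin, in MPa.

σ ≈ 85.2 MPa (compressive)

Free thermal expansion: δ_free = αΔT L = 23.1×10⁻⁶ × 158 × 575 = 2.099 mm.
Let P be the compressive force at the spring. The pin shortens elastically by PL/(AE) and the spring compresses by P/k; together these equal δ_free.
So P = δ_free / [L/(AE) + 1/k] = 2.099 / [ 575/(825×68×10³) + 1/(51×10³) ].
P = 2.099 / 2.986×10⁻⁵ = 70290 N.
σ = P/A = 70290/825 = 85.2 MPa.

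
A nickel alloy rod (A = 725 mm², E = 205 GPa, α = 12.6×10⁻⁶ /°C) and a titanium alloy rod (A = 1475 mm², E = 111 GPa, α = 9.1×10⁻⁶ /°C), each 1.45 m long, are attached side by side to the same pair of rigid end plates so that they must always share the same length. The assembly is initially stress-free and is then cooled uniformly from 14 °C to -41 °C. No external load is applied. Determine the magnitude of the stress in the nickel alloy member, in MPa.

σ ≈ 20.7 MPa (tensile)

Equilibrium of a rigid end plate with no external load gives equal and opposite internal forces ±P in the two members. Since α_{nickel alloy} > α_{titanium alloy}, cooling drives the nickel alloy into tension and the titanium alloy into compression.
Setting the final lengths equal and cancelling L: (α₁ − α₂)ΔT = P/(A₁E₁) + P/(A₂E₂).
|α₁ − α₂|·ΔT = 3.5×10⁻⁶ × 55 = 0.0001925.
1/(A₁E₁) + 1/(A₂E₂) = 1/(725×205×10³) + 1/(1475×111×10³) = 1.284×10⁻⁸ N⁻¹.
So P = 0.0001925 / 1.284×10⁻⁸ = 15 kN.
σ_{nickel alloy} = P/A₁ = 15000/725 = 20.69 MPa, tensile.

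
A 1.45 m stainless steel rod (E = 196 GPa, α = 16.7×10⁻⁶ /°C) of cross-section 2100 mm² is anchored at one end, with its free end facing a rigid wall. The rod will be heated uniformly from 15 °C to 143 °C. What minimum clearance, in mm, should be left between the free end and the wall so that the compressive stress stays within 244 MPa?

g ≈ 1.29 mm

Free expansion if unrestrained: δ_free = αΔT L = 16.7×10⁻⁶ × 128 × 1450 = 3.1 mm.
A stress of 244 MPa corresponds to the wall pushing the rod back by σL/E = 244×1450/(196×10³) = 1.805 mm.
The gap must absorb the remainder: g_min = 3.1 − 1.805 = 1.294 mm.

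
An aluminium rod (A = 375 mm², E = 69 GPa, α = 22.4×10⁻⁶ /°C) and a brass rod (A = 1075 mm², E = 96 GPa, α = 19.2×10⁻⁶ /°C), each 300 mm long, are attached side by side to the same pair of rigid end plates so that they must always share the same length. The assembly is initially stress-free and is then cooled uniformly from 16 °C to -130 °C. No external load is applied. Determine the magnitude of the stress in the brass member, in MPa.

Equilibrium of a rigid end plate with no external load gives equal and opposite internal forces ±P in the two members. Since α_{aluminium} > α_{brass}, cooling drives the aluminium into tension and the brass into compression.
Equating the net (thermal + elastic) strains gives |α₁ − α₂|·ΔT = P·[1/(A₁E₁) + 1/(A₂E₂)].
|α₁ − α₂|·ΔT = 3.2×10⁻⁶ × 146 = 0.0004672.
1/(A₁E₁) + 1/(A₂E₂) = 1/(375×69×10³) + 1/(1075×96×10³) = 4.834×10⁻⁸ N⁻¹.
So P = 0.0004672 / 4.834×10⁻⁸ = 9.665 kN.
σ_{brass} = P/A₂ = 9665/1075 = 8.991 MPa, compressive.

σ ≈ 8.99 MPa (compressive)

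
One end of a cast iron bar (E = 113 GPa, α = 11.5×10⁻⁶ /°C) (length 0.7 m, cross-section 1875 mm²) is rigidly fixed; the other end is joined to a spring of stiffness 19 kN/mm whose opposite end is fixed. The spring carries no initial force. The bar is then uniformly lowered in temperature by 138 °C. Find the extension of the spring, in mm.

δ ≈ 1.05 mm

Free thermal contraction: δ_free = αΔT L = 11.5×10⁻⁶ × 138 × 700 = 1.111 mm.
With a force P in the spring, the elastic change of the bar is PL/(AE) and that of the spring is P/k; compatibility requires their sum to equal δ_free.
P [ L/(AE) + 1/k ] = δ_free → P [ 700/(1875×113×10³) + 1/(19×10³) ] = 1.111.
P = 1.111 / 5.594×10⁻⁵ = 19860 N.
Spring extension = P/k = 19860/(19×10³) = 1.045 mm.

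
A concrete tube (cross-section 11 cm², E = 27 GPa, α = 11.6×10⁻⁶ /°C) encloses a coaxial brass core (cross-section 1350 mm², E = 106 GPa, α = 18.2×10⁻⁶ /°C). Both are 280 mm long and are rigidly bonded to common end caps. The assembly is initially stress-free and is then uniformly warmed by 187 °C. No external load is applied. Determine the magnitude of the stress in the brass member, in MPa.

The brass has the larger α, so on heating it would change length more than the concrete if both were free. The rigid plates force a common final length, so the brass is put into compression and the concrete into tension, with equal and opposite forces P (no external load).
Equating the net (thermal + elastic) strains gives |α₁ − α₂|·ΔT = P·[1/(A₁E₁) + 1/(A₂E₂)].
|α₁ − α₂|·ΔT = 6.6×10⁻⁶ × 187 = 0.001234.
1/(A₁E₁) + 1/(A₂E₂) = 1/(1100×27×10³) + 1/(1350×106×10³) = 4.066×10⁻⁸ N⁻¹.
P = 0.001234 / 4.066×10⁻⁸ = 30360 N = 30.36 kN.
σ_{brass} = P/A₂ = 30360/1350 = 22.49 MPa, compressive.

σ ≈ 22.5 MPa (compressive)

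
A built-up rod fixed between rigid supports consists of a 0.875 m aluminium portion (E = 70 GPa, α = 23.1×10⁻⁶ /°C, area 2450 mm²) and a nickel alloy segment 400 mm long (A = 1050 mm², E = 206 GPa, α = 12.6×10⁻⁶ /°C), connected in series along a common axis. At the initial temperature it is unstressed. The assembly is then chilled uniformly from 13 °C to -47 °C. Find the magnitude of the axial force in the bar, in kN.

With the walls removed the bar would change length by δ_free = Σ αᵢΔT Lᵢ = 23.1×10⁻⁶×60×875 + 12.6×10⁻⁶×60×400 = 1.515 mm.
The rigid supports impose zero overall length change; the single axial force P common to all segments must satisfy P Σ Lᵢ/(AᵢEᵢ) = δ_free.
The series flexibility is Σ Lᵢ/(AᵢEᵢ) = 875/(2450×70×10³) + 400/(1050×206×10³) = 6.951×10⁻⁶ mm/N.
P = 1.515 / 6.951×10⁻⁶ = 218000 N = 218 kN, tensile.

P ≈ 218 kN (tensile)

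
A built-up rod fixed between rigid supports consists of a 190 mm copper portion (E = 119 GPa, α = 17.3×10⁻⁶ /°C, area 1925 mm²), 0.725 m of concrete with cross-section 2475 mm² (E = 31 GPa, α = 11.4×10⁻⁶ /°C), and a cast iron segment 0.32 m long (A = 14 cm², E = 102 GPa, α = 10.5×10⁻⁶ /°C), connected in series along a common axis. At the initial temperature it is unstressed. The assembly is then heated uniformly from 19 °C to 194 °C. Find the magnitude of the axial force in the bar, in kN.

P ≈ 208 kN (compressive)

Free thermal expansion of the whole bar: Σ αᵢΔT Lᵢ = 17.3×10⁻⁶×175×190 + 11.4×10⁻⁶×175×725 + 10.5×10⁻⁶×175×320 = 2.61 mm.
Since the ends are fixed, an axial force P builds up, equal in every segment, with P · Σ Lᵢ/(AᵢEᵢ) = δ_free.
The series flexibility is Σ Lᵢ/(AᵢEᵢ) = 190/(1925×119×10³) + 725/(2475×31×10³) + 320/(1400×102×10³) = 1.252×10⁻⁵ mm/N.
Hence P = δ_free / Σ(L/AE) = 2.61/1.252×10⁻⁵ = 208.4 kN (compressive).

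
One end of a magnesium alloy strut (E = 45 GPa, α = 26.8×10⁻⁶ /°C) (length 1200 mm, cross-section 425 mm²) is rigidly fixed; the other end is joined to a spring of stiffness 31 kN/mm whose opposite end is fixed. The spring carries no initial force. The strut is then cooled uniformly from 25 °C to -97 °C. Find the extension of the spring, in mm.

δ ≈ 1.33 mm

The unrestrained thermal change is αΔT L = 26.8×10⁻⁶ × 122 × 1200 = 3.924 mm.
Let P be the tensile force in the spring. The strut extends elastically by PL/(AE) and the spring stretches by P/k; together these equal δ_free.
P [ L/(AE) + 1/k ] = δ_free → P [ 1200/(425×45×10³) + 1/(31×10³) ] = 3.924.
P = 3.924 / 9.5×10⁻⁵ = 41300 N.
Spring extension = P/k = 41300/(31×10³) = 1.332 mm.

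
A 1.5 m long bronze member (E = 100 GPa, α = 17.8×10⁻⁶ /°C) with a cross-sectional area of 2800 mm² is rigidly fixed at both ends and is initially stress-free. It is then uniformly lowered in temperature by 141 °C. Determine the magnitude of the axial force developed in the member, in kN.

P ≈ 703 kN (tensile)

With zero net strain, σ = E·αΔT = 100 GPa × 17.8×10⁻⁶ × 141 = 251 MPa.
Axial force P = σA = 251 × 2800 = 702700 N = 702.7 kN, tensile.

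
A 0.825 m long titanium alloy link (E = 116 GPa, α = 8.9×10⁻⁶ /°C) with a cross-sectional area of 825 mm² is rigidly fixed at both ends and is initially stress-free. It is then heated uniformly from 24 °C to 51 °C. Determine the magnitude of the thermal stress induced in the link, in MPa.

σ ≈ 27.9 MPa (compressive)

With length fixed, the mechanical strain must cancel the thermal strain αΔT = 8.9×10⁻⁶ × 27 = 240.3×10⁻⁶.
Hence σ = E·αΔT = 116×10³ × 240.3×10⁻⁶ = 27.87 MPa, compressive.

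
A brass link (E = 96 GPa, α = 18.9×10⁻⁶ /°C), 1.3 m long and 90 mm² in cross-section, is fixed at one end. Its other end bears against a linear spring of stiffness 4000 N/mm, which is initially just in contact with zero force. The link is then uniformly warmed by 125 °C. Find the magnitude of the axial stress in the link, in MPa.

Free thermal expansion: δ_free = αΔT L = 18.9×10⁻⁶ × 125 × 1300 = 3.071 mm.
With a force P in the spring, the elastic change of the link is PL/(AE) and that of the spring is P/k; compatibility requires their sum to equal δ_free.
P [ L/(AE) + 1/k ] = δ_free → P [ 1300/(90×96×10³) + 1/(4000) ] = 3.071.
P = 3.071 / 0.0004005 = 7669 N.
σ = P/A = 7669/90 = 85.21 MPa.

σ ≈ 85.2 MPa (compressive)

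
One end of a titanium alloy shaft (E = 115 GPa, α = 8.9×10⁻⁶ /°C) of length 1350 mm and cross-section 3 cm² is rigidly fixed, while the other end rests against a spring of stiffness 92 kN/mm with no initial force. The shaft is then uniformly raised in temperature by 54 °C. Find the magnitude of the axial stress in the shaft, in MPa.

σ ≈ 43.3 MPa (compressive)

The unrestrained thermal change is αΔT L = 8.9×10⁻⁶ × 54 × 1350 = 0.6488 mm.
Let P be the compressive force at the spring. The shaft shortens elastically by PL/(AE) and the spring compresses by P/k; together these equal δ_free.
P [ L/(AE) + 1/k ] = δ_free → P [ 1350/(300×115×10³) + 1/(92×10³) ] = 0.6488.
P = 0.6488 / 5×10⁻⁵ = 12980 N.
σ = P/A = 12980/300 = 43.25 MPa.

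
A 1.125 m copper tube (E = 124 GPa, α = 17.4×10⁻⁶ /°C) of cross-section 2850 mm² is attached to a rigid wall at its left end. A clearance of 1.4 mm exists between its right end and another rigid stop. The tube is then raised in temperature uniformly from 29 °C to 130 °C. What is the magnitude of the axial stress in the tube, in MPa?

σ ≈ 63.6 MPa (compressive)

Unrestrained expansion: δ_free = αΔT L = 17.4×10⁻⁶ × 101 × 1125 = 1.977 mm.
After closing the 1.4 mm clearance, 1.977 − 1.4 = 0.5771 mm of expansion remains to be suppressed by the wall.
Compatibility: PL/(AE) = 0.5771 mm, so σ = P/A = E × (0.5771/1125) = 63.61 MPa.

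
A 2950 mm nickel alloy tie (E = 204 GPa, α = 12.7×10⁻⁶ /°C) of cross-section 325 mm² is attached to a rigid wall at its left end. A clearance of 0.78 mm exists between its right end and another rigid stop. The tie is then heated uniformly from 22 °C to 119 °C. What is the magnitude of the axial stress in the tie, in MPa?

σ ≈ 197 MPa (compressive)

Unrestrained expansion: δ_free = αΔT L = 12.7×10⁻⁶ × 97 × 2950 = 3.634 mm.
The gap closes (δ_free > 0.78 mm) and the wall then resists a further 3.634 − 0.78 = 2.854 mm of expansion.
Compatibility: PL/(AE) = 2.854 mm, so σ = P/A = E × (2.854/2950) = 197.4 MPa.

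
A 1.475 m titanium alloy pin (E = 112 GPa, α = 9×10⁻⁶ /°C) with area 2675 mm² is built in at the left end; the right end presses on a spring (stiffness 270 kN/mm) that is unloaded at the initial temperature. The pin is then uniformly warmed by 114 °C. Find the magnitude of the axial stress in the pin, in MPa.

The unrestrained thermal change is αΔT L = 9×10⁻⁶ × 114 × 1475 = 1.513 mm.
With a force P in the spring, the elastic change of the pin is PL/(AE) and that of the spring is P/k; compatibility requires their sum to equal δ_free.
P [ L/(AE) + 1/k ] = δ_free → P [ 1475/(2675×112×10³) + 1/(270×10³) ] = 1.513.
P = 1.513 / 8.627×10⁻⁶ = 175400 N.
σ = P/A = 175400/2675 = 65.58 MPa.

σ ≈ 65.6 MPa (compressive)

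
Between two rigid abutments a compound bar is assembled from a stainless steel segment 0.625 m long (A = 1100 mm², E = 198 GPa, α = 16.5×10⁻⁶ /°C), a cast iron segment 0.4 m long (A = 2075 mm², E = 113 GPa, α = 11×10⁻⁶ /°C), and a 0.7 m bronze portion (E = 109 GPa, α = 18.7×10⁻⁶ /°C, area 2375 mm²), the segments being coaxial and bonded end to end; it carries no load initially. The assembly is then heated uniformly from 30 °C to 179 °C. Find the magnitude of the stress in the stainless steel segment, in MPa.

With the walls removed the bar would change length by δ_free = Σ αᵢΔT Lᵢ = 16.5×10⁻⁶×149×625 + 11×10⁻⁶×149×400 + 18.7×10⁻⁶×149×700 = 4.143 mm.
The walls prevent any net length change, so an axial force P (same in every segment) develops. Compatibility: P · Σ Lᵢ/(AᵢEᵢ) = δ_free.
Σ Lᵢ/(AᵢEᵢ) = 625/(1100×198×10³) + 400/(2075×113×10³) + 700/(2375×109×10³) = 7.28×10⁻⁶ mm/N.
P = 4.143 / 7.28×10⁻⁶ = 569100 N = 569.1 kN, compressive.
σ_{stainless steel} = P / A = 569100 / 1100 = 517.3 MPa.

σ ≈ 517 MPa (compressive)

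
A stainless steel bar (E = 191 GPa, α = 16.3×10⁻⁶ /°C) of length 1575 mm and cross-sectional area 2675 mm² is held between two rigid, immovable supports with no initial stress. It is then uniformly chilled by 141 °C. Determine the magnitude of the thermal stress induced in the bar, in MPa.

σ ≈ 439 MPa (tensile)

The supports are rigid, so the total axial strain is zero. The restrained thermal strain is ε = αΔT = 16.3×10⁻⁶ × 141 = 2298.3×10⁻⁶.
σ = EαΔT = 191×10³ × 16.3×10⁻⁶ × 141 = 439 MPa (tensile; the bar is trying to contract).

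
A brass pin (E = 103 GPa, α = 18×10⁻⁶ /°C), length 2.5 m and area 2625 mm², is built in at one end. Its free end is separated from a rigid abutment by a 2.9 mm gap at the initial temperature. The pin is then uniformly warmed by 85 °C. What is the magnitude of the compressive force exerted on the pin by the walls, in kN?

If the wall were absent the pin would grow by αΔT L = 18×10⁻⁶ × 85 × 2500 = 3.825 mm.
After closing the 2.9 mm clearance, 3.825 − 2.9 = 0.925 mm of expansion remains to be suppressed by the wall.
So σ = E(δ_free − g)/L = 103×10³ × 0.925/2500 = 38.11 MPa.
P = σA = 38.11 × 2625 = 100 kN.

P ≈ 100 kN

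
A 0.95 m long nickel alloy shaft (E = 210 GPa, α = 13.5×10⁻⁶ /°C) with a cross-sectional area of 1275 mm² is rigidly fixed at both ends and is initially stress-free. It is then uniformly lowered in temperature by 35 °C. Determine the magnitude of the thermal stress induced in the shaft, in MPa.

With length fixed, the mechanical strain must cancel the thermal strain αΔT = 13.5×10⁻⁶ × 35 = 472.5×10⁻⁶.
Hence σ = E·αΔT = 210×10³ × 472.5×10⁻⁶ = 99.22 MPa, tensile.

σ ≈ 99.2 MPa (tensile)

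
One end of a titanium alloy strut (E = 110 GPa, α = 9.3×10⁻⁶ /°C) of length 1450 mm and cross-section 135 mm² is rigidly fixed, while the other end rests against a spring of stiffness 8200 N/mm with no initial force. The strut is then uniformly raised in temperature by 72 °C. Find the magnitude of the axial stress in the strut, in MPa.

σ ≈ 32.8 MPa (compressive)

The unrestrained thermal change is αΔT L = 9.3×10⁻⁶ × 72 × 1450 = 0.9709 mm.
With a force P in the spring, the elastic change of the strut is PL/(AE) and that of the spring is P/k; compatibility requires their sum to equal δ_free.
So P = δ_free / [L/(AE) + 1/k] = 0.9709 / [ 1450/(135×110×10³) + 1/(8200) ].
P = 0.9709 / 0.0002196 = 4421 N.
σ = P/A = 4421/135 = 32.75 MPa.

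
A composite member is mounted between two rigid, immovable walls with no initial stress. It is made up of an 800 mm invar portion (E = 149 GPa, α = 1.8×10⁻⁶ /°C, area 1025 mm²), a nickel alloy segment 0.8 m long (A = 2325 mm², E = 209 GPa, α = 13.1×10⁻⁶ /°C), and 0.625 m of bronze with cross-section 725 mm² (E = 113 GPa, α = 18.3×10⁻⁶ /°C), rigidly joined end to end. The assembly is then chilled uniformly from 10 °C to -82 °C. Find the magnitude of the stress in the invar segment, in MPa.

σ ≈ 144 MPa (tensile)

With the walls removed the bar would change length by δ_free = Σ αᵢΔT Lᵢ = 1.8×10⁻⁶×92×800 + 13.1×10⁻⁶×92×800 + 18.3×10⁻⁶×92×625 = 2.149 mm.
The rigid supports impose zero overall length change; the single axial force P common to all segments must satisfy P Σ Lᵢ/(AᵢEᵢ) = δ_free.
The series flexibility is Σ Lᵢ/(AᵢEᵢ) = 800/(1025×149×10³) + 800/(2325×209×10³) + 625/(725×113×10³) = 1.451×10⁻⁵ mm/N.
Hence P = δ_free / Σ(L/AE) = 2.149/1.451×10⁻⁵ = 148.1 kN (tensile).
σ_{invar} = P / A = 148100 / 1025 = 144.5 MPa.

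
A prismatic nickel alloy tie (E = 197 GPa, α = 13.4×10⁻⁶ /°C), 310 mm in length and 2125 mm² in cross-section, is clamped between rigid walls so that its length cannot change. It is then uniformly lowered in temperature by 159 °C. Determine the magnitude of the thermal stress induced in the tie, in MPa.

The supports are rigid, so the total axial strain is zero. The restrained thermal strain is ε = αΔT = 13.4×10⁻⁶ × 159 = 2130.6×10⁻⁶.
σ = EαΔT = 197×10³ × 13.4×10⁻⁶ × 159 = 419.7 MPa (tensile; the tie is trying to contract).

σ ≈ 420 MPa (tensile)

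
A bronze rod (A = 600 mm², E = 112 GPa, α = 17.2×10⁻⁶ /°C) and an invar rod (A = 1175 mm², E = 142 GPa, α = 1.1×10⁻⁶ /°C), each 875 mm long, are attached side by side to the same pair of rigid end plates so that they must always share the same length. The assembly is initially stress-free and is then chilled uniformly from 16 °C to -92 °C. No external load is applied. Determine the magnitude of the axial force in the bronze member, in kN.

P ≈ 83.3 kN (tensile in the bronze)

The bronze has the larger α, so on cooling it would change length more than the invar if both were free. The rigid plates force a common final length, so the bronze is put into tension and the invar into compression, with equal and opposite forces P (no external load).
Setting the final lengths equal and cancelling L: (α₁ − α₂)ΔT = P/(A₁E₁) + P/(A₂E₂).
|α₁ − α₂|·ΔT = 16.1×10⁻⁶ × 108 = 0.001739.
1/(A₁E₁) + 1/(A₂E₂) = 1/(600×112×10³) + 1/(1175×142×10³) = 2.087×10⁻⁸ N⁻¹.
P = 0.001739 / 2.087×10⁻⁸ = 83300 N = 83.3 kN.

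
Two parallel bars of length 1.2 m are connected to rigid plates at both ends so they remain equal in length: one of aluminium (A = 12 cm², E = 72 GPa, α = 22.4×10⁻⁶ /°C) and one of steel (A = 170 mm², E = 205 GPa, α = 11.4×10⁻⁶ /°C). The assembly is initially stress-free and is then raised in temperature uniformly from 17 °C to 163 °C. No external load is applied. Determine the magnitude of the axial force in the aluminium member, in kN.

Both members must finish at the same length. With the larger α, the aluminium tends to over-expand; the plates restrain it, putting the aluminium in compression and the steel in tension. With no external load the two internal forces are equal and opposite, magnitude P.
Equating the net (thermal + elastic) strains gives |α₁ − α₂|·ΔT = P·[1/(A₁E₁) + 1/(A₂E₂)].
|α₁ − α₂|·ΔT = 11×10⁻⁶ × 146 = 0.001606.
1/(A₁E₁) + 1/(A₂E₂) = 1/(1200×72×10³) + 1/(170×205×10³) = 4.027×10⁻⁸ N⁻¹.
So P = 0.001606 / 4.027×10⁻⁸ = 39.88 kN.

P ≈ 39.9 kN (compressive in the aluminium)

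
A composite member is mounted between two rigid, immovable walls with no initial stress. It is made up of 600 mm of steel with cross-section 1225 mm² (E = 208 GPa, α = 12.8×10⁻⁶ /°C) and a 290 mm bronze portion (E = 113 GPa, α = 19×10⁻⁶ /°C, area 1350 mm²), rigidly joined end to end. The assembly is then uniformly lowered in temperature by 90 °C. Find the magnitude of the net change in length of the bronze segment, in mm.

With the walls removed the bar would change length by δ_free = Σ αᵢΔT Lᵢ = 12.8×10⁻⁶×90×600 + 19×10⁻⁶×90×290 = 1.187 mm.
The rigid supports impose zero overall length change; the single axial force P common to all segments must satisfy P Σ Lᵢ/(AᵢEᵢ) = δ_free.
Σ Lᵢ/(AᵢEᵢ) = 600/(1225×208×10³) + 290/(1350×113×10³) = 4.256×10⁻⁶ mm/N.
P = 1.187 / 4.256×10⁻⁶ = 278900 N = 278.9 kN, tensile.
For the bronze segment, free thermal change = 19×10⁻⁶×90×290 = 0.4959 mm and elastic change from P = 278900×290/(1350×113×10³) = 0.5303 mm; these oppose, so the net change is 0.0344 mm (segment lengthens).

|ΔL| ≈ 0.0344 mm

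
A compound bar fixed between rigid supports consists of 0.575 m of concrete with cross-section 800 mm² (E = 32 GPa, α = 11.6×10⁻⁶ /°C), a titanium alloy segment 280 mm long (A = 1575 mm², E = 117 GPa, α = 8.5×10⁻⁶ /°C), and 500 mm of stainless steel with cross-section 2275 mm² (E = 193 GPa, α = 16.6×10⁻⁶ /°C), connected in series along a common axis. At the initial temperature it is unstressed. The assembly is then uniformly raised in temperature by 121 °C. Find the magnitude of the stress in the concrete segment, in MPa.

Free thermal expansion of the whole bar: Σ αᵢΔT Lᵢ = 11.6×10⁻⁶×121×575 + 8.5×10⁻⁶×121×280 + 16.6×10⁻⁶×121×500 = 2.099 mm.
The rigid supports impose zero overall length change; the single axial force P common to all segments must satisfy P Σ Lᵢ/(AᵢEᵢ) = δ_free.
The series flexibility is Σ Lᵢ/(AᵢEᵢ) = 575/(800×32×10³) + 280/(1575×117×10³) + 500/(2275×193×10³) = 2.512×10⁻⁵ mm/N.
So P = 2.099 / 2.512×10⁻⁵ = 83.58 kN, compressive.
σ_{concrete} = P / A = 83580 / 800 = 104.5 MPa.

σ ≈ 104 MPa (compressive)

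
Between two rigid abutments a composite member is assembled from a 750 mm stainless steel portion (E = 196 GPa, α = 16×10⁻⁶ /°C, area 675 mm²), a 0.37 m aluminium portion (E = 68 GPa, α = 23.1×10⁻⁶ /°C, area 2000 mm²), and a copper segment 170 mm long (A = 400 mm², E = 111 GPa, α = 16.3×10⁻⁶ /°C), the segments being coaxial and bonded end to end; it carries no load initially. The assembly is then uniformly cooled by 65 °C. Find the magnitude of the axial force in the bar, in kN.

P ≈ 124 kN (tensile)

Free thermal contraction of the whole bar: Σ αᵢΔT Lᵢ = 16×10⁻⁶×65×750 + 23.1×10⁻⁶×65×370 + 16.3×10⁻⁶×65×170 = 1.516 mm.
The walls prevent any net length change, so an axial force P (same in every segment) develops. Compatibility: P · Σ Lᵢ/(AᵢEᵢ) = δ_free.
The series flexibility is Σ Lᵢ/(AᵢEᵢ) = 750/(675×196×10³) + 370/(2000×68×10³) + 170/(400×111×10³) = 1.222×10⁻⁵ mm/N.
P = 1.516 / 1.222×10⁻⁵ = 124000 N = 124 kN, tensile.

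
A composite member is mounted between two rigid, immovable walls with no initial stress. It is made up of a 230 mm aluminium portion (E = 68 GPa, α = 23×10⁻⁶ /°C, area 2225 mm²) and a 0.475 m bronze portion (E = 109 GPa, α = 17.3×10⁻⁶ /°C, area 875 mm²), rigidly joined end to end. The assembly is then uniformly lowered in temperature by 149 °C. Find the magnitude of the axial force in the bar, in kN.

P ≈ 310 kN (tensile)

If the supports were absent, the total length change would be Σ αᵢΔT Lᵢ = 23×10⁻⁶×149×230 + 17.3×10⁻⁶×149×475 = 2.013 mm.
The rigid supports impose zero overall length change; the single axial force P common to all segments must satisfy P Σ Lᵢ/(AᵢEᵢ) = δ_free.
The series flexibility is Σ Lᵢ/(AᵢEᵢ) = 230/(2225×68×10³) + 475/(875×109×10³) = 6.5×10⁻⁶ mm/N.
P = 2.013 / 6.5×10⁻⁶ = 309600 N = 309.6 kN, tensile.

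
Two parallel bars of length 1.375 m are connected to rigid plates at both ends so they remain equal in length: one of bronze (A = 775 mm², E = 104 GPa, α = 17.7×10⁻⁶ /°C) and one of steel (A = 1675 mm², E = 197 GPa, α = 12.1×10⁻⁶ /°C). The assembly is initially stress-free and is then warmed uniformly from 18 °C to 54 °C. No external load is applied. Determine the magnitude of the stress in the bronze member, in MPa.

σ ≈ 16.9 MPa (compressive)

Both members must finish at the same length. With the larger α, the bronze tends to over-expand; the plates restrain it, putting the bronze in compression and the steel in tension. With no external load the two internal forces are equal and opposite, magnitude P.
Compatibility of the two members (thermal + elastic change equal): (α₁ − α₂)ΔT = P·[1/(A₁E₁) + 1/(A₂E₂)].
|α₁ − α₂|·ΔT = 5.6×10⁻⁶ × 36 = 0.0002016.
1/(A₁E₁) + 1/(A₂E₂) = 1/(775×104×10³) + 1/(1675×197×10³) = 1.544×10⁻⁸ N⁻¹.
P = 0.0002016 / 1.544×10⁻⁸ = 13060 N = 13.06 kN.
σ_{bronze} = P/A₁ = 13060/775 = 16.85 MPa, compressive.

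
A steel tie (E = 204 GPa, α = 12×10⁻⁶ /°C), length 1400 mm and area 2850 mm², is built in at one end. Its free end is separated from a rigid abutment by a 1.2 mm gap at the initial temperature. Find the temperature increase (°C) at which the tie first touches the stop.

The gap closes when αΔT L = 1.2 mm, since the tie is still unstressed at that instant.
So ΔT = g/(αL) = 1.2/(12×10⁻⁶ × 1400) = 71.43 °C.

ΔT ≈ 71.4 °C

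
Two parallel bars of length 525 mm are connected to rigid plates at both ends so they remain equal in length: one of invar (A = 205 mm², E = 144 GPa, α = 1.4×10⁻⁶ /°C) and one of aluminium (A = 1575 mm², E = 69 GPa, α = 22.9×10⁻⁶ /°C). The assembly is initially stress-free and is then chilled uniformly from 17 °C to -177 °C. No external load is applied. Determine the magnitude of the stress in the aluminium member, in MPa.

The aluminium has the larger α, so on cooling it would change length more than the invar if both were free. The rigid plates force a common final length, so the aluminium is put into tension and the invar into compression, with equal and opposite forces P (no external load).
Compatibility of the two members (thermal + elastic change equal): (α₁ − α₂)ΔT = P·[1/(A₁E₁) + 1/(A₂E₂)].
|α₁ − α₂|·ΔT = 21.5×10⁻⁶ × 194 = 0.004171.
1/(A₁E₁) + 1/(A₂E₂) = 1/(205×144×10³) + 1/(1575×69×10³) = 4.308×10⁻⁸ N⁻¹.
P = 0.004171 / 4.308×10⁻⁸ = 96830 N = 96.83 kN.
σ_{aluminium} = P/A₂ = 96830/1575 = 61.48 MPa, tensile.

σ ≈ 61.5 MPa (tensile)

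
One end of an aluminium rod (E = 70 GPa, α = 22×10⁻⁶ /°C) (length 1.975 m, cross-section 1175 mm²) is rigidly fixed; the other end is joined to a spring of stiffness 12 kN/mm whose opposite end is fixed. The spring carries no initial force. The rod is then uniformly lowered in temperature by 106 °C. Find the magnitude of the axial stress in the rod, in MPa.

σ ≈ 36.5 MPa (tensile)

If the spring were absent the rod would shorten by αΔT L = 22×10⁻⁶ × 106 × 1975 = 4.606 mm.
Let P be the tensile force in the spring. The rod extends elastically by PL/(AE) and the spring stretches by P/k; together these equal δ_free.
P [ L/(AE) + 1/k ] = δ_free → P [ 1975/(1175×70×10³) + 1/(12×10³) ] = 4.606.
P = 4.606 / 0.0001073 = 42910 N.
σ = P/A = 42910/1175 = 36.52 MPa.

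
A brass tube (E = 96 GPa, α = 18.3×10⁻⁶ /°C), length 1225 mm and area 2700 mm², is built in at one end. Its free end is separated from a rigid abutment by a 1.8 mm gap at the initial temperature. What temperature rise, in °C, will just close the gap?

ΔT ≈ 80.3 °C

Contact occurs when the free expansion equals the gap: αΔT L = 1.8 mm.
So ΔT = g/(αL) = 1.8/(18.3×10⁻⁶ × 1225) = 80.29 °C.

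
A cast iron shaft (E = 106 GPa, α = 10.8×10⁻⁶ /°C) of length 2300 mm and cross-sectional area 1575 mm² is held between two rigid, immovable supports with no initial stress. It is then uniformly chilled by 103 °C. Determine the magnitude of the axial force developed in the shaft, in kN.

Full restraint means ε = 0, so the stress is σ = EαΔT = 106×10³ × 10.8×10⁻⁶ × 103 = 117.9 MPa.
Then P = σA = 117.9 × 1575 mm² = 185.7 kN, tensile.

P ≈ 186 kN (tensile)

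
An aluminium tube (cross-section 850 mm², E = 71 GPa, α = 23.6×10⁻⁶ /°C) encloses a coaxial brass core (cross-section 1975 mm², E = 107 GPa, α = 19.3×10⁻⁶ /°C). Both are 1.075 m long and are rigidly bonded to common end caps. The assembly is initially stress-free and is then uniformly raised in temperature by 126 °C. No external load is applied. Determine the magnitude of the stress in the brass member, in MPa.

Equilibrium of a rigid end plate with no external load gives equal and opposite internal forces ±P in the two members. Since α_{aluminium} > α_{brass}, heating drives the aluminium into compression and the brass into tension.
Equating the net (thermal + elastic) strains gives |α₁ − α₂|·ΔT = P·[1/(A₁E₁) + 1/(A₂E₂)].
|α₁ − α₂|·ΔT = 4.3×10⁻⁶ × 126 = 0.0005418.
1/(A₁E₁) + 1/(A₂E₂) = 1/(850×71×10³) + 1/(1975×107×10³) = 2.13×10⁻⁸ N⁻¹.
P = 0.0005418 / 2.13×10⁻⁸ = 25430 N = 25.43 kN.
σ_{brass} = P/A₂ = 25430/1975 = 12.88 MPa, tensile.

σ ≈ 12.9 MPa (tensile)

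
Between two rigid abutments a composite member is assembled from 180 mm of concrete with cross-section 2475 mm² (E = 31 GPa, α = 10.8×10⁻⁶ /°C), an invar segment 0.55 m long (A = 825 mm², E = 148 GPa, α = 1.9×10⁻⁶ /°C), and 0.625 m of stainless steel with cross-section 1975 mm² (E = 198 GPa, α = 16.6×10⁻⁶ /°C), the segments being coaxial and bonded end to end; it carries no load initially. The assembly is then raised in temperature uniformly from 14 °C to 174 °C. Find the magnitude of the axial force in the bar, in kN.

P ≈ 253 kN (compressive)

With the walls removed the bar would change length by δ_free = Σ αᵢΔT Lᵢ = 10.8×10⁻⁶×160×180 + 1.9×10⁻⁶×160×550 + 16.6×10⁻⁶×160×625 = 2.138 mm.
The rigid supports impose zero overall length change; the single axial force P common to all segments must satisfy P Σ Lᵢ/(AᵢEᵢ) = δ_free.
Σ Lᵢ/(AᵢEᵢ) = 180/(2475×31×10³) + 550/(825×148×10³) + 625/(1975×198×10³) = 8.449×10⁻⁶ mm/N.
Hence P = δ_free / Σ(L/AE) = 2.138/8.449×10⁻⁶ = 253.1 kN (compressive).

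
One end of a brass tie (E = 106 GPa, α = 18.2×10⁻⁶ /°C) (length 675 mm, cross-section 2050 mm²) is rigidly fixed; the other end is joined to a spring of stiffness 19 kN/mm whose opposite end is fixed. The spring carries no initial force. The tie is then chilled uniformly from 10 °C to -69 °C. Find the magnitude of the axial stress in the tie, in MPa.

σ ≈ 8.49 MPa (tensile)

The unrestrained thermal change is αΔT L = 18.2×10⁻⁶ × 79 × 675 = 0.9705 mm.
Let P be the tensile force in the spring. The tie extends elastically by PL/(AE) and the spring stretches by P/k; together these equal δ_free.
P [ L/(AE) + 1/k ] = δ_free → P [ 675/(2050×106×10³) + 1/(19×10³) ] = 0.9705.
P = 0.9705 / 5.574×10⁻⁵ = 17410 N.
σ = P/A = 17410/2050 = 8.494 MPa.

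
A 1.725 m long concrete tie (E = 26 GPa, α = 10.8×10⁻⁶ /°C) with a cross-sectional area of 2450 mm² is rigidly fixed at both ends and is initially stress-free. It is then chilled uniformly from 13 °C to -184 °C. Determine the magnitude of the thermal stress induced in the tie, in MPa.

Because both ends are immovable the net strain is zero, and the suppressed thermal strain is αΔT = 10.8×10⁻⁶ × 197 = 2127.6×10⁻⁶.
σ = EαΔT = 26×10³ × 10.8×10⁻⁶ × 197 = 55.32 MPa (tensile; the tie is trying to contract).

σ ≈ 55.3 MPa (tensile)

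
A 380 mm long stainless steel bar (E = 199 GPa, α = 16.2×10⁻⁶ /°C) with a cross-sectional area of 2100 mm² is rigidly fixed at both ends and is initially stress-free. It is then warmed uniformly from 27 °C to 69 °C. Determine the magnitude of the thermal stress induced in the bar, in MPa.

σ ≈ 135 MPa (compressive)

With length fixed, the mechanical strain must cancel the thermal strain αΔT = 16.2×10⁻⁶ × 42 = 680.4×10⁻⁶.
Hence σ = E·αΔT = 199×10³ × 680.4×10⁻⁶ = 135.4 MPa, compressive.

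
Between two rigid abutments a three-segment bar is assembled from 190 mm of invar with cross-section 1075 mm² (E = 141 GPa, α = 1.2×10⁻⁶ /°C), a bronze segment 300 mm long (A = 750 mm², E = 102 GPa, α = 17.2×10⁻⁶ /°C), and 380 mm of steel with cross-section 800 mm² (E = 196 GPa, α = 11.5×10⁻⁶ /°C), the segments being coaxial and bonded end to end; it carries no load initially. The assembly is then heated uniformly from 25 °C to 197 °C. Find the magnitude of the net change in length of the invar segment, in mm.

Free thermal expansion of the whole bar: Σ αᵢΔT Lᵢ = 1.2×10⁻⁶×172×190 + 17.2×10⁻⁶×172×300 + 11.5×10⁻⁶×172×380 = 1.678 mm.
Since the ends are fixed, an axial force P builds up, equal in every segment, with P · Σ Lᵢ/(AᵢEᵢ) = δ_free.
The series flexibility is Σ Lᵢ/(AᵢEᵢ) = 190/(1075×141×10³) + 300/(750×102×10³) + 380/(800×196×10³) = 7.599×10⁻⁶ mm/N.
So P = 1.678 / 7.599×10⁻⁶ = 220.9 kN, compressive.
For the invar segment, free thermal change = 1.2×10⁻⁶×172×190 = 0.03922 mm and elastic change from P = 220900×190/(1075×141×10³) = 0.2769 mm; these oppose, so the net change is 0.238 mm (segment shortens).

|ΔL| ≈ 0.238 mm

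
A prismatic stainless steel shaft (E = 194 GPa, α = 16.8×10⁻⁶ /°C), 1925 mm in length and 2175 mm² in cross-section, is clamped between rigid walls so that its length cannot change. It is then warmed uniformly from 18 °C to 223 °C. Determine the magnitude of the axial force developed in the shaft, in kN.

Full restraint means ε = 0, so the stress is σ = EαΔT = 194×10³ × 16.8×10⁻⁶ × 205 = 668.1 MPa.
P = AEαΔT = 2175 × 194×10³ × 16.8×10⁻⁶ × 205 = 1453 kN (compressive).

P ≈ 1450 kN (compressive)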